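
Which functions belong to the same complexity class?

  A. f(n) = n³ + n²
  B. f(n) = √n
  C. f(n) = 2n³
A and C

Examining each function:
  A. n³ + n² is O(n³)
  B. √n is O(√n)
  C. 2n³ is O(n³)

Functions A and C both have the same complexity class.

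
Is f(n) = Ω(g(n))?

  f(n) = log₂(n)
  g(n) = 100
True

f(n) = log₂(n) is O(log n), and g(n) = 100 is O(1).
Since O(log n) grows at least as fast as O(1), f(n) = Ω(g(n)) is true.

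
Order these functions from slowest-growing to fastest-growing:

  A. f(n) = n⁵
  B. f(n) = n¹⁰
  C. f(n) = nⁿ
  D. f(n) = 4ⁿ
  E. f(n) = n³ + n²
E < A < B < D < C

Comparing growth rates:
E = n³ + n² is O(n³)
A = n⁵ is O(n⁵)
B = n¹⁰ is O(n¹⁰)
D = 4ⁿ is O(4ⁿ)
C = nⁿ is O(nⁿ)

Therefore, the order from slowest to fastest is: E < A < B < D < C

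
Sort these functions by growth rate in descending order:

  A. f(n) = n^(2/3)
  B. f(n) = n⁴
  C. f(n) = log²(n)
B > A > C

Comparing growth rates:
B = n⁴ is O(n⁴)
A = n^(2/3) is O(n^(2/3))
C = log²(n) is O(log² n)

Therefore, the order from fastest to slowest is: B > A > C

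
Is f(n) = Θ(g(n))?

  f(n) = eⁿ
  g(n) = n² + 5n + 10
False

f(n) = eⁿ is O(eⁿ), and g(n) = n² + 5n + 10 is O(n²).
Since they have different growth rates, f(n) = Θ(g(n)) is false.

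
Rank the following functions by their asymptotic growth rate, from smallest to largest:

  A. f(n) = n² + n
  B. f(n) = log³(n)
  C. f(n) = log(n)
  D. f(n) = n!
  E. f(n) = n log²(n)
C < B < E < A < D

Comparing growth rates:
C = log(n) is O(log n)
B = log³(n) is O(log³ n)
E = n log²(n) is O(n log² n)
A = n² + n is O(n²)
D = n! is O(n!)

Therefore, the order from slowest to fastest is: C < B < E < A < D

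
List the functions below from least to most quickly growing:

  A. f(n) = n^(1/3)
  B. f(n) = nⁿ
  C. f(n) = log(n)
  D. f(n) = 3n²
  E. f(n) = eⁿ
C < A < D < E < B

Comparing growth rates:
C = log(n) is O(log n)
A = n^(1/3) is O(n^(1/3))
D = 3n² is O(n²)
E = eⁿ is O(eⁿ)
B = nⁿ is O(nⁿ)

Therefore, the order from slowest to fastest is: C < A < D < E < B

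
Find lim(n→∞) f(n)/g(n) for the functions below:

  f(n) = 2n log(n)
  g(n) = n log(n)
2

Since 2n log(n) and n log(n) have the same growth rate (O(n log n)),
the ratio converges to a constant: 2.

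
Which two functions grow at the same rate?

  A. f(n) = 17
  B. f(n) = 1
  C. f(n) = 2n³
A and B

Examining each function:
  A. 17 is O(1)
  B. 1 is O(1)
  C. 2n³ is O(n³)

Functions A and B both have the same complexity class.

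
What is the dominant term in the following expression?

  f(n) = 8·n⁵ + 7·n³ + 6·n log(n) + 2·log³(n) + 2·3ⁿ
2·3ⁿ

Looking at each term:
  - 8·n⁵ is O(n⁵)
  - 7·n³ is O(n³)
  - 6·n log(n) is O(n log n)
  - 2·log³(n) is O(log³ n)
  - 2·3ⁿ is O(3ⁿ)

The term 2·3ⁿ (O(3ⁿ)) grows fastest and dominates all others.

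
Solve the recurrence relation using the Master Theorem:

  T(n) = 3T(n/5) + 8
Θ(n^log₅(3))

Master Theorem: a = 3, b = 5, f(n) = 8.
Compute the critical exponent d = log₅(3) = 0.683.
Compare f(n) = Θ(1) against n^d:
  k = 0 < d = 0.683, so f(n) = O(n^(d-ε)) — Case 1.
  The recursion cost dominates: T(n) = Θ(n^d) = Θ(n^log₅(3)).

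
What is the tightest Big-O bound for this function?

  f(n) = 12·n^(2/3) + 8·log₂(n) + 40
O(n^(2/3))

The dominant term in 12·n^(2/3) + 8·log₂(n) + 40 is 12·n^(2/3), which is Θ(n^(2/3)).
Lower-order terms (8·log₂(n), 40) are asymptotically negligible.
Constants are absorbed, so the tightest bound is O(n^(2/3)).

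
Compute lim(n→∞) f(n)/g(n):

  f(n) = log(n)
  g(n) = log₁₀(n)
log(10)

Since log(n) and log₁₀(n) have the same growth rate (O(log n)),
the ratio converges to a constant: log(10).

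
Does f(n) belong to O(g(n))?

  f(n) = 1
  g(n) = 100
True

f(n) = 1 and g(n) = 100 are both O(1).
Big-O permits equal growth rates (f ≤ c·g for some c), so f(n) = O(g(n)) is true.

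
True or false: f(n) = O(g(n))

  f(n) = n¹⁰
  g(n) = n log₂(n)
False

f(n) = n¹⁰ is O(n¹⁰), and g(n) = n log₂(n) is O(n log n).
Since O(n¹⁰) grows faster than O(n log n), f(n) = O(g(n)) is false.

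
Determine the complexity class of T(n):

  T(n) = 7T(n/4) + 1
Θ(n^log₄(7))

Master Theorem: a = 7, b = 4, f(n) = 1.
Compute the critical exponent d = log₄(7) = 1.404.
Compare f(n) = Θ(1) against n^d:
  k = 0 < d = 1.404, so f(n) = O(n^(d-ε)) — Case 1.
  The recursion cost dominates: T(n) = Θ(n^d) = Θ(n^log₄(7)).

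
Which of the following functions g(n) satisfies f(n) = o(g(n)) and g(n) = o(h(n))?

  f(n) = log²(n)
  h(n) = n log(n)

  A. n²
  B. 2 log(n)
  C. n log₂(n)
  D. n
D

We need g(n) with log²(n) = o(g(n)) and g(n) = o(n log(n)), i.e. O(log² n) ≺ g ≺ O(n log n).
Check each option:
  A. n² — O(n²) does not grow strictly slower than h(n)
  B. 2 log(n) — O(log n) does not grow strictly faster than f(n)
  C. n log₂(n) — O(n log n) does not grow strictly slower than h(n)
  D. n — O(n) is strictly between O(log² n) and O(n log n) ✓

Only option D (n) lies strictly between.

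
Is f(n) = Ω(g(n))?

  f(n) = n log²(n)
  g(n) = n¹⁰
False

f(n) = n log²(n) is O(n log² n), and g(n) = n¹⁰ is O(n¹⁰).
Since O(n log² n) grows slower than O(n¹⁰), f(n) = Ω(g(n)) is false.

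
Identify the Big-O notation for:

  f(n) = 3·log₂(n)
O(log n)

The dominant term in 3·log₂(n) is 3·log₂(n), which is Θ(log n).
Constants are absorbed, so the tightest bound is O(log n).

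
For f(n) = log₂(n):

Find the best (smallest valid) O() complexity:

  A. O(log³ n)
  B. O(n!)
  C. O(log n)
C

f(n) = log₂(n) is O(log n).
All listed options are valid Big-O bounds (upper bounds),
but O(log n) is the tightest (smallest valid bound).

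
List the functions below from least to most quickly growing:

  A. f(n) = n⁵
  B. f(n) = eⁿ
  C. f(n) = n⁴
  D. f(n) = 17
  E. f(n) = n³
D < E < C < A < B

Comparing growth rates:
D = 17 is O(1)
E = n³ is O(n³)
C = n⁴ is O(n⁴)
A = n⁵ is O(n⁵)
B = eⁿ is O(eⁿ)

Therefore, the order from slowest to fastest is: D < E < C < A < B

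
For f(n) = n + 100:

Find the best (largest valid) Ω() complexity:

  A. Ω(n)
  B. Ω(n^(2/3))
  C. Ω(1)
A

f(n) = n + 100 is Ω(n).
All listed options are valid Big-Ω bounds (lower bounds),
but Ω(n) is the tightest (largest valid bound).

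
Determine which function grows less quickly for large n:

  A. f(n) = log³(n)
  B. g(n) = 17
B

f(n) = log³(n) is O(log³ n), while g(n) = 17 is O(1).
Since O(1) grows slower than O(log³ n), g(n) is dominated.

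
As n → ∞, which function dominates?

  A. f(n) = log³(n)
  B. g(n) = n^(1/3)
B

f(n) = log³(n) is O(log³ n), while g(n) = n^(1/3) is O(n^(1/3)).
Since O(n^(1/3)) grows faster than O(log³ n), g(n) dominates.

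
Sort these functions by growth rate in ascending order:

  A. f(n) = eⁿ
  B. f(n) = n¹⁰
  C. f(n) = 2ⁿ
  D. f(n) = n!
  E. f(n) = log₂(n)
E < B < C < A < D

Comparing growth rates:
E = log₂(n) is O(log n)
B = n¹⁰ is O(n¹⁰)
C = 2ⁿ is O(2ⁿ)
A = eⁿ is O(eⁿ)
D = n! is O(n!)

Therefore, the order from slowest to fastest is: E < B < C < A < D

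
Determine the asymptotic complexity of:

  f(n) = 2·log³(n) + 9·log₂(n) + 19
O(log³ n)

The dominant term in 2·log³(n) + 9·log₂(n) + 19 is 2·log³(n), which is Θ(log³ n).
Lower-order terms (9·log₂(n), 19) are asymptotically negligible.
Constants are absorbed, so the tightest bound is O(log³ n).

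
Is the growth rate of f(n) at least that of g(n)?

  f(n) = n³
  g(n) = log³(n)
True

f(n) = n³ is O(n³), and g(n) = log³(n) is O(log³ n).
Since O(n³) grows at least as fast as O(log³ n), f(n) = Ω(g(n)) is true.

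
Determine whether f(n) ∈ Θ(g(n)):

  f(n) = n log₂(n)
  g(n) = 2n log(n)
True

f(n) = n log₂(n) and g(n) = 2n log(n) are both O(n log n).
Since they have the same asymptotic growth rate, f(n) = Θ(g(n)) is true.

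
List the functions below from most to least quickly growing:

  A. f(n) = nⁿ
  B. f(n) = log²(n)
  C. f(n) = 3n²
A > C > B

Comparing growth rates:
A = nⁿ is O(nⁿ)
C = 3n² is O(n²)
B = log²(n) is O(log² n)

Therefore, the order from fastest to slowest is: A > C > B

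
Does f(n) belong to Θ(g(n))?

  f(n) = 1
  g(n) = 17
True

f(n) = 1 and g(n) = 17 are both O(1).
Since they have the same asymptotic growth rate, f(n) = Θ(g(n)) is true.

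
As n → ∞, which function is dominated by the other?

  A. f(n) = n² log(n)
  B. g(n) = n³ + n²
A

f(n) = n² log(n) is O(n² log n), while g(n) = n³ + n² is O(n³).
Since O(n² log n) grows slower than O(n³), f(n) is dominated.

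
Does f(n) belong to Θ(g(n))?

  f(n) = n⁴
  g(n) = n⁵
False

f(n) = n⁴ is O(n⁴), and g(n) = n⁵ is O(n⁵).
Since they have different growth rates, f(n) = Θ(g(n)) is false.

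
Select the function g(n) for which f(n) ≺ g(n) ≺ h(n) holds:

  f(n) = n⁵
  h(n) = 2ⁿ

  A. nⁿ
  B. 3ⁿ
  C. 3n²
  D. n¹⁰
D

We need g(n) with n⁵ = o(g(n)) and g(n) = o(2ⁿ), i.e. O(n⁵) ≺ g ≺ O(2ⁿ).
Check each option:
  A. nⁿ — O(nⁿ) does not grow strictly slower than h(n)
  B. 3ⁿ — O(3ⁿ) does not grow strictly slower than h(n)
  C. 3n² — O(n²) does not grow strictly faster than f(n)
  D. n¹⁰ — O(n¹⁰) is strictly between O(n⁵) and O(2ⁿ) ✓

Only option D (n¹⁰) lies strictly between.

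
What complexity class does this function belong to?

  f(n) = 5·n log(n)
O(n log n)

The dominant term in 5·n log(n) is 5·n log(n), which is Θ(n log n).
Constants are absorbed, so the tightest bound is O(n log n).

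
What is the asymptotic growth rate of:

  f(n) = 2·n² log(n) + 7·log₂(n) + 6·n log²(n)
Θ(n² log n)

Order the terms by growth rate: 7·log₂(n) ≺ 6·n log²(n) ≺ 2·n² log(n).
The fastest-growing term 2·n² log(n) dominates as n → ∞; dropping its constant factor gives Θ(n² log n).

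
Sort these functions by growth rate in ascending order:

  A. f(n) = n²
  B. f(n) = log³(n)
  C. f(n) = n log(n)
B < C < A

Comparing growth rates:
B = log³(n) is O(log³ n)
C = n log(n) is O(n log n)
A = n² is O(n²)

Therefore, the order from slowest to fastest is: B < C < A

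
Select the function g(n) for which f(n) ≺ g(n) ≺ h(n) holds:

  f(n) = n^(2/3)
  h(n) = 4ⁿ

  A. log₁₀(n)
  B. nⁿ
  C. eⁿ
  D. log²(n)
C

We need g(n) with n^(2/3) = o(g(n)) and g(n) = o(4ⁿ), i.e. O(n^(2/3)) ≺ g ≺ O(4ⁿ).
Check each option:
  A. log₁₀(n) — O(log n) does not grow strictly faster than f(n)
  B. nⁿ — O(nⁿ) does not grow strictly slower than h(n)
  C. eⁿ — O(eⁿ) is strictly between O(n^(2/3)) and O(4ⁿ) ✓
  D. log²(n) — O(log² n) does not grow strictly faster than f(n)

Only option C (eⁿ) lies strictly between.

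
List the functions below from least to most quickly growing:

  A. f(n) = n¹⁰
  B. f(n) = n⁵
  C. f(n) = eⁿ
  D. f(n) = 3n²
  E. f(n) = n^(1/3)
E < D < B < A < C

Comparing growth rates:
E = n^(1/3) is O(n^(1/3))
D = 3n² is O(n²)
B = n⁵ is O(n⁵)
A = n¹⁰ is O(n¹⁰)
C = eⁿ is O(eⁿ)

Therefore, the order from slowest to fastest is: E < D < B < A < C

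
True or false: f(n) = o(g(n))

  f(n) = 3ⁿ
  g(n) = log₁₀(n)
False

f(n) = 3ⁿ is O(3ⁿ), and g(n) = log₁₀(n) is O(log n).
Since O(3ⁿ) grows faster than or equal to O(log n), f(n) = o(g(n)) is false.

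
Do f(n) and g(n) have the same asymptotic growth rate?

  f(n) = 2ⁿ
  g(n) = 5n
False

f(n) = 2ⁿ is O(2ⁿ), and g(n) = 5n is O(n).
Since they have different growth rates, f(n) = Θ(g(n)) is false.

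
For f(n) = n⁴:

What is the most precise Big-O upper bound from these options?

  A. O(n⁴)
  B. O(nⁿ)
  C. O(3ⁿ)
A

f(n) = n⁴ is O(n⁴).
All listed options are valid Big-O bounds (upper bounds),
but O(n⁴) is the tightest (smallest valid bound).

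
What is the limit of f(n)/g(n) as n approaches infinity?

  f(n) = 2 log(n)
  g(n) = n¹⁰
0

Since 2 log(n) (O(log n)) grows slower than n¹⁰ (O(n¹⁰)),
the ratio f(n)/g(n) → 0 as n → ∞.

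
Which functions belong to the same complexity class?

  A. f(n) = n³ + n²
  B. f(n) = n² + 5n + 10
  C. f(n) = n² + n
B and C

Examining each function:
  A. n³ + n² is O(n³)
  B. n² + 5n + 10 is O(n²)
  C. n² + n is O(n²)

Functions B and C both have the same complexity class.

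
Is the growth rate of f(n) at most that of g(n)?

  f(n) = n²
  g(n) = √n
False

f(n) = n² is O(n²), and g(n) = √n is O(√n).
Since O(n²) grows faster than O(√n), f(n) = O(g(n)) is false.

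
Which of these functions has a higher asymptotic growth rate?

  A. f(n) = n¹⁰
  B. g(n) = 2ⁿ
B

f(n) = n¹⁰ is O(n¹⁰), while g(n) = 2ⁿ is O(2ⁿ).
Since O(2ⁿ) grows faster than O(n¹⁰), g(n) dominates.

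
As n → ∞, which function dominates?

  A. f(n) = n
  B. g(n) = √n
A

f(n) = n is O(n), while g(n) = √n is O(√n).
Since O(n) grows faster than O(√n), f(n) dominates.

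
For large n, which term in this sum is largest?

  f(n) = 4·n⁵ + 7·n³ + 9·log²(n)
4·n⁵

Looking at each term:
  - 4·n⁵ is O(n⁵)
  - 7·n³ is O(n³)
  - 9·log²(n) is O(log² n)

The term 4·n⁵ (O(n⁵)) grows fastest and dominates all others.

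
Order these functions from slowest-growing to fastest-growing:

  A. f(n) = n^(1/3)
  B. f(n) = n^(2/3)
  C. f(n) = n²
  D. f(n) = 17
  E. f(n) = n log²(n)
D < A < B < E < C

Comparing growth rates:
D = 17 is O(1)
A = n^(1/3) is O(n^(1/3))
B = n^(2/3) is O(n^(2/3))
E = n log²(n) is O(n log² n)
C = n² is O(n²)

Therefore, the order from slowest to fastest is: D < A < B < E < C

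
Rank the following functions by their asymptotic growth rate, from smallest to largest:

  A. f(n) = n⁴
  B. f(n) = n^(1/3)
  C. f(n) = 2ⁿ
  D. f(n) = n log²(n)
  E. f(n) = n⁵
B < D < A < E < C

Comparing growth rates:
B = n^(1/3) is O(n^(1/3))
D = n log²(n) is O(n log² n)
A = n⁴ is O(n⁴)
E = n⁵ is O(n⁵)
C = 2ⁿ is O(2ⁿ)

Therefore, the order from slowest to fastest is: B < D < A < E < C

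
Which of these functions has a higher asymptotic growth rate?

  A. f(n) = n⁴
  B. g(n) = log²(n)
A

f(n) = n⁴ is O(n⁴), while g(n) = log²(n) is O(log² n).
Since O(n⁴) grows faster than O(log² n), f(n) dominates.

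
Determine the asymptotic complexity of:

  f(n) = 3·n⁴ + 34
O(n⁴)

The dominant term in 3·n⁴ + 34 is 3·n⁴, which is Θ(n⁴).
Lower-order terms (34) are asymptotically negligible.
Constants are absorbed, so the tightest bound is O(n⁴).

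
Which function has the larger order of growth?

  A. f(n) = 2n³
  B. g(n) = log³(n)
A

f(n) = 2n³ is O(n³), while g(n) = log³(n) is O(log³ n).
Since O(n³) grows faster than O(log³ n), f(n) dominates.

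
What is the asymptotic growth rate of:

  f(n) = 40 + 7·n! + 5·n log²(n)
Θ(n!)

Order the terms by growth rate: 40 ≺ 5·n log²(n) ≺ 7·n!.
The fastest-growing term 7·n! dominates as n → ∞; dropping its constant factor gives Θ(n!).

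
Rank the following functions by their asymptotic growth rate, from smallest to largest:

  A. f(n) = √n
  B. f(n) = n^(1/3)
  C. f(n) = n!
B < A < C

Comparing growth rates:
B = n^(1/3) is O(n^(1/3))
A = √n is O(√n)
C = n! is O(n!)

Therefore, the order from slowest to fastest is: B < A < C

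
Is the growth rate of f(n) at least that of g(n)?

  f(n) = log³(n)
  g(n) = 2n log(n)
False

f(n) = log³(n) is O(log³ n), and g(n) = 2n log(n) is O(n log n).
Since O(log³ n) grows slower than O(n log n), f(n) = Ω(g(n)) is false.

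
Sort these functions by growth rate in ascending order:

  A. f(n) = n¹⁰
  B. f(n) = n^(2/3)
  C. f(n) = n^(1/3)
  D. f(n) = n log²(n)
C < B < D < A

Comparing growth rates:
C = n^(1/3) is O(n^(1/3))
B = n^(2/3) is O(n^(2/3))
D = n log²(n) is O(n log² n)
A = n¹⁰ is O(n¹⁰)

Therefore, the order from slowest to fastest is: C < B < D < A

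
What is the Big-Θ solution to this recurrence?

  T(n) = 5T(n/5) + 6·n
Θ(n log n)

Master Theorem: a = 5, b = 5, f(n) = 6·n.
Compute the critical exponent d = log₅(5) = 1.
Compare f(n) = Θ(n) against n^d:
  k = 1 = d, so f(n) = Θ(n^d) — Case 2.
  Work is balanced across levels: T(n) = Θ(n^d log n) = Θ(n log n).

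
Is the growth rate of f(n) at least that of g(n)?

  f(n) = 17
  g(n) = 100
True

f(n) = 17 and g(n) = 100 are both O(1).
Big-Ω permits equal growth rates (f ≥ c·g for some c > 0), so f(n) = Ω(g(n)) is true.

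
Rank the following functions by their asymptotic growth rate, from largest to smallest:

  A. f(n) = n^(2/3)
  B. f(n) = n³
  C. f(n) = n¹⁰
C > B > A

Comparing growth rates:
C = n¹⁰ is O(n¹⁰)
B = n³ is O(n³)
A = n^(2/3) is O(n^(2/3))

Therefore, the order from fastest to slowest is: C > B > A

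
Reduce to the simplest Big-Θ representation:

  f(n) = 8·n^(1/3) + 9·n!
Θ(n!)

Order the terms by growth rate: 8·n^(1/3) ≺ 9·n!.
The fastest-growing term 9·n! dominates as n → ∞; dropping its constant factor gives Θ(n!).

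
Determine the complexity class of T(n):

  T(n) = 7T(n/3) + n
Θ(n^log₃(7))

Master Theorem: a = 7, b = 3, f(n) = n.
Compute the critical exponent d = log₃(7) = 1.771.
Compare f(n) = Θ(n) against n^d:
  k = 1 < d = 1.771, so f(n) = O(n^(d-ε)) — Case 1.
  The recursion cost dominates: T(n) = Θ(n^d) = Θ(n^log₃(7)).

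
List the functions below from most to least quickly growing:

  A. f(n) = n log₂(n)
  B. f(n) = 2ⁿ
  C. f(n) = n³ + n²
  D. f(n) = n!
D > B > C > A

Comparing growth rates:
D = n! is O(n!)
B = 2ⁿ is O(2ⁿ)
C = n³ + n² is O(n³)
A = n log₂(n) is O(n log n)

Therefore, the order from fastest to slowest is: D > B > C > A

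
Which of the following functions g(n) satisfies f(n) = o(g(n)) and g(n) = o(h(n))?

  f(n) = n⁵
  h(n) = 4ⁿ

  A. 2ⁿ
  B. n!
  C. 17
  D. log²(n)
A

We need g(n) with n⁵ = o(g(n)) and g(n) = o(4ⁿ), i.e. O(n⁵) ≺ g ≺ O(4ⁿ).
Check each option:
  A. 2ⁿ — O(2ⁿ) is strictly between O(n⁵) and O(4ⁿ) ✓
  B. n! — O(n!) does not grow strictly slower than h(n)
  C. 17 — O(1) does not grow strictly faster than f(n)
  D. log²(n) — O(log² n) does not grow strictly faster than f(n)

Only option A (2ⁿ) lies strictly between.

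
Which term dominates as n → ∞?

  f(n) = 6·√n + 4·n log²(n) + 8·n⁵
8·n⁵

Looking at each term:
  - 6·√n is O(√n)
  - 4·n log²(n) is O(n log² n)
  - 8·n⁵ is O(n⁵)

The term 8·n⁵ (O(n⁵)) grows fastest and dominates all others.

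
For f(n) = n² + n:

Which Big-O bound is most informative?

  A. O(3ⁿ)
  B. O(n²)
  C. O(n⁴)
B

f(n) = n² + n is O(n²).
All listed options are valid Big-O bounds (upper bounds),
but O(n²) is the tightest (smallest valid bound).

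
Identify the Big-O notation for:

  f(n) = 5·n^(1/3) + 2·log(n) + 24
O(n^(1/3))

The dominant term in 5·n^(1/3) + 2·log(n) + 24 is 5·n^(1/3), which is Θ(n^(1/3)).
Lower-order terms (2·log(n), 24) are asymptotically negligible.
Constants are absorbed, so the tightest bound is O(n^(1/3)).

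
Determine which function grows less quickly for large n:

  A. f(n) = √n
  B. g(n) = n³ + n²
A

f(n) = √n is O(√n), while g(n) = n³ + n² is O(n³).
Since O(√n) grows slower than O(n³), f(n) is dominated.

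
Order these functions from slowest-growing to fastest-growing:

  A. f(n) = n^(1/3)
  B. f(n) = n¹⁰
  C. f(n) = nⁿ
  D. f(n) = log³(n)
D < A < B < C

Comparing growth rates:
D = log³(n) is O(log³ n)
A = n^(1/3) is O(n^(1/3))
B = n¹⁰ is O(n¹⁰)
C = nⁿ is O(nⁿ)

Therefore, the order from slowest to fastest is: D < A < B < C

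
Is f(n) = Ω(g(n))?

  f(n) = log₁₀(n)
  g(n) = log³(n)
False

f(n) = log₁₀(n) is O(log n), and g(n) = log³(n) is O(log³ n).
Since O(log n) grows slower than O(log³ n), f(n) = Ω(g(n)) is false.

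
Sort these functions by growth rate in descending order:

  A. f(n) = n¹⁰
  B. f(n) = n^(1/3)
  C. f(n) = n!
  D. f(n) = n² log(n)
C > A > D > B

Comparing growth rates:
C = n! is O(n!)
A = n¹⁰ is O(n¹⁰)
D = n² log(n) is O(n² log n)
B = n^(1/3) is O(n^(1/3))

Therefore, the order from fastest to slowest is: C > A > D > B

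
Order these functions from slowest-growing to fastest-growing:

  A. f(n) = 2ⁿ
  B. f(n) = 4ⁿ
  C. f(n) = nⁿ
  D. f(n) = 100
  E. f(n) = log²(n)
D < E < A < B < C

Comparing growth rates:
D = 100 is O(1)
E = log²(n) is O(log² n)
A = 2ⁿ is O(2ⁿ)
B = 4ⁿ is O(4ⁿ)
C = nⁿ is O(nⁿ)

Therefore, the order from slowest to fastest is: D < E < A < B < C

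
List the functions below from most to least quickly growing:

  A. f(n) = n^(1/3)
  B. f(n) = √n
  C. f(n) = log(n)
B > A > C

Comparing growth rates:
B = √n is O(√n)
A = n^(1/3) is O(n^(1/3))
C = log(n) is O(log n)

Therefore, the order from fastest to slowest is: B > A > C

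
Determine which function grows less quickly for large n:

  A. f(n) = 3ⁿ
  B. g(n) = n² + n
B

f(n) = 3ⁿ is O(3ⁿ), while g(n) = n² + n is O(n²).
Since O(n²) grows slower than O(3ⁿ), g(n) is dominated.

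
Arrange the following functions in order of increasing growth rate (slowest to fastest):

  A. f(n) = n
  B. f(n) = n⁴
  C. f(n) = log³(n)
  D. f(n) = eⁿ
C < A < B < D

Comparing growth rates:
C = log³(n) is O(log³ n)
A = n is O(n)
B = n⁴ is O(n⁴)
D = eⁿ is O(eⁿ)

Therefore, the order from slowest to fastest is: C < A < B < D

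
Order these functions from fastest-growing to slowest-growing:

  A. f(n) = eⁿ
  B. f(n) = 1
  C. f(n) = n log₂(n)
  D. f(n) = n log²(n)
A > D > C > B

Comparing growth rates:
A = eⁿ is O(eⁿ)
D = n log²(n) is O(n log² n)
C = n log₂(n) is O(n log n)
B = 1 is O(1)

Therefore, the order from fastest to slowest is: A > D > C > B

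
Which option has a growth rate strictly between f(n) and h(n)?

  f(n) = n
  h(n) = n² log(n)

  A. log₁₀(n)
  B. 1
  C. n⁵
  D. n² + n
D

We need g(n) with n = o(g(n)) and g(n) = o(n² log(n)), i.e. O(n) ≺ g ≺ O(n² log n).
Check each option:
  A. log₁₀(n) — O(log n) does not grow strictly faster than f(n)
  B. 1 — O(1) does not grow strictly faster than f(n)
  C. n⁵ — O(n⁵) does not grow strictly slower than h(n)
  D. n² + n — O(n²) is strictly between O(n) and O(n² log n) ✓

Only option D (n² + n) lies strictly between.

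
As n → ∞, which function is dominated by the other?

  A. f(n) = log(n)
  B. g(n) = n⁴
A

f(n) = log(n) is O(log n), while g(n) = n⁴ is O(n⁴).
Since O(log n) grows slower than O(n⁴), f(n) is dominated.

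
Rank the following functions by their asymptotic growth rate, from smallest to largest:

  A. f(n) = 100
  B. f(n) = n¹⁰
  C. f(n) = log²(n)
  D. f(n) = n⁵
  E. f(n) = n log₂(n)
A < C < E < D < B

Comparing growth rates:
A = 100 is O(1)
C = log²(n) is O(log² n)
E = n log₂(n) is O(n log n)
D = n⁵ is O(n⁵)
B = n¹⁰ is O(n¹⁰)

Therefore, the order from slowest to fastest is: A < C < E < D < B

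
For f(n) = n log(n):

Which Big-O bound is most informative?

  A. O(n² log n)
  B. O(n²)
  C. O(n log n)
C

f(n) = n log(n) is O(n log n).
All listed options are valid Big-O bounds (upper bounds),
but O(n log n) is the tightest (smallest valid bound).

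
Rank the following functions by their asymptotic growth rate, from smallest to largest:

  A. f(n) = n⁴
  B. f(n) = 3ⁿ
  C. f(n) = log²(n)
C < A < B

Comparing growth rates:
C = log²(n) is O(log² n)
A = n⁴ is O(n⁴)
B = 3ⁿ is O(3ⁿ)

Therefore, the order from slowest to fastest is: C < A < B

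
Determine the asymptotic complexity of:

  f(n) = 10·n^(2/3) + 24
O(n^(2/3))

The dominant term in 10·n^(2/3) + 24 is 10·n^(2/3), which is Θ(n^(2/3)).
Lower-order terms (24) are asymptotically negligible.
Constants are absorbed, so the tightest bound is O(n^(2/3)).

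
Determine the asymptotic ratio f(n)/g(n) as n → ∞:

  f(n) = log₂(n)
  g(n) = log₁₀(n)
1 + log(5)/log(2)

Since log₂(n) and log₁₀(n) have the same growth rate (O(log n)),
the ratio converges to a constant: 1 + log(5)/log(2).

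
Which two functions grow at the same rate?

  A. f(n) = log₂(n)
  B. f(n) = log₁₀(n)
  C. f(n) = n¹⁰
A and B

Examining each function:
  A. log₂(n) is O(log n)
  B. log₁₀(n) is O(log n)
  C. n¹⁰ is O(n¹⁰)

Functions A and B both have the same complexity class.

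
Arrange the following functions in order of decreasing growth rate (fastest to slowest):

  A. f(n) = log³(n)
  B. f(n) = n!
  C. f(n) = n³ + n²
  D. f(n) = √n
B > C > D > A

Comparing growth rates:
B = n! is O(n!)
C = n³ + n² is O(n³)
D = √n is O(√n)
A = log³(n) is O(log³ n)

Therefore, the order from fastest to slowest is: B > C > D > A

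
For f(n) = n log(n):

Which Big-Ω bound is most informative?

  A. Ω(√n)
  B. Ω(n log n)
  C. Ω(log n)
B

f(n) = n log(n) is Ω(n log n).
All listed options are valid Big-Ω bounds (lower bounds),
but Ω(n log n) is the tightest (largest valid bound).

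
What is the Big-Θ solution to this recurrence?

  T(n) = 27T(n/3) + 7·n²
Θ(n³)

Master Theorem: a = 27, b = 3, f(n) = 7·n².
Compute the critical exponent d = log₃(27) = 3.
Compare f(n) = Θ(n²) against n^d:
  k = 2 < d = 3, so f(n) = O(n^(d-ε)) — Case 1.
  The recursion cost dominates: T(n) = Θ(n^d) = Θ(n³).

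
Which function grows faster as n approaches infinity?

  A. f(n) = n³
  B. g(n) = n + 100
A

f(n) = n³ is O(n³), while g(n) = n + 100 is O(n).
Since O(n³) grows faster than O(n), f(n) dominates.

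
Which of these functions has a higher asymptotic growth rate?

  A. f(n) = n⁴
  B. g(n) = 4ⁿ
B

f(n) = n⁴ is O(n⁴), while g(n) = 4ⁿ is O(4ⁿ).
Since O(4ⁿ) grows faster than O(n⁴), g(n) dominates.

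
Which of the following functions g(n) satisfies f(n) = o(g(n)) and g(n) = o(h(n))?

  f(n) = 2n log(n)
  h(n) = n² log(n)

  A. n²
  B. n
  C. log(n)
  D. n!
A

We need g(n) with 2n log(n) = o(g(n)) and g(n) = o(n² log(n)), i.e. O(n log n) ≺ g ≺ O(n² log n).
Check each option:
  A. n² — O(n²) is strictly between O(n log n) and O(n² log n) ✓
  B. n — O(n) does not grow strictly faster than f(n)
  C. log(n) — O(log n) does not grow strictly faster than f(n)
  D. n! — O(n!) does not grow strictly slower than h(n)

Only option A (n²) lies strictly between.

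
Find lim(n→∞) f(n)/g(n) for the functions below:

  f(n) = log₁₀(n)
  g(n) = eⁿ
0

Since log₁₀(n) (O(log n)) grows slower than eⁿ (O(eⁿ)),
the ratio f(n)/g(n) → 0 as n → ∞.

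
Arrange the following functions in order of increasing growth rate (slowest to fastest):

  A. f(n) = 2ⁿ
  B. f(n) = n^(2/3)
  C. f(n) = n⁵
B < C < A

Comparing growth rates:
B = n^(2/3) is O(n^(2/3))
C = n⁵ is O(n⁵)
A = 2ⁿ is O(2ⁿ)

Therefore, the order from slowest to fastest is: B < C < A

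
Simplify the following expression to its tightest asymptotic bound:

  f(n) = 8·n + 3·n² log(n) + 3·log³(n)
Θ(n² log n)

Order the terms by growth rate: 3·log³(n) ≺ 8·n ≺ 3·n² log(n).
The fastest-growing term 3·n² log(n) dominates as n → ∞; dropping its constant factor gives Θ(n² log n).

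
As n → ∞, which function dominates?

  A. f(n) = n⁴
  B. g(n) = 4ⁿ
B

f(n) = n⁴ is O(n⁴), while g(n) = 4ⁿ is O(4ⁿ).
Since O(4ⁿ) grows faster than O(n⁴), g(n) dominates.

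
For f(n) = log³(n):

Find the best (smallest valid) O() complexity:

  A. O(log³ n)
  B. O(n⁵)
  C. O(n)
A

f(n) = log³(n) is O(log³ n).
All listed options are valid Big-O bounds (upper bounds),
but O(log³ n) is the tightest (smallest valid bound).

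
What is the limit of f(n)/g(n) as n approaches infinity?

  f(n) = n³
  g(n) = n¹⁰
0

Since n³ (O(n³)) grows slower than n¹⁰ (O(n¹⁰)),
the ratio f(n)/g(n) → 0 as n → ∞.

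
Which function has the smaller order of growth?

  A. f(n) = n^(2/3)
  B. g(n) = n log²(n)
A

f(n) = n^(2/3) is O(n^(2/3)), while g(n) = n log²(n) is O(n log² n).
Since O(n^(2/3)) grows slower than O(n log² n), f(n) is dominated.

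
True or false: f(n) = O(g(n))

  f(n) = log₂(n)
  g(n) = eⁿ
True

f(n) = log₂(n) is O(log n), and g(n) = eⁿ is O(eⁿ).
Since O(log n) ⊆ O(eⁿ) (f grows no faster than g), f(n) = O(g(n)) is true.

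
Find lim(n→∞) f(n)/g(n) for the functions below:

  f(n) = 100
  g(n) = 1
100

Since 100 and 1 have the same growth rate (O(1)),
the ratio converges to a constant: 100.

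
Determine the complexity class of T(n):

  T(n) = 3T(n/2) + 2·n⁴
Θ(n⁴)

Master Theorem: a = 3, b = 2, f(n) = 2·n⁴.
Compute the critical exponent d = log₂(3) = 1.585.
Compare f(n) = Θ(n⁴) against n^d:
  k = 4 > d = 1.585, so f(n) = Ω(n^(d+ε)) — Case 3.
  Regularity: a·(n/b)^4/n^4 = a/b^4 = 3/16 < 1 ✓.
  The top-level work dominates: T(n) = Θ(f(n)) = Θ(n⁴).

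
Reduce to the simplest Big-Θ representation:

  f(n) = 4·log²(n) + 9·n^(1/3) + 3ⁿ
Θ(3ⁿ)

Order the terms by growth rate: 4·log²(n) ≺ 9·n^(1/3) ≺ 3ⁿ.
The fastest-growing term 3ⁿ dominates as n → ∞; dropping its constant factor gives Θ(3ⁿ).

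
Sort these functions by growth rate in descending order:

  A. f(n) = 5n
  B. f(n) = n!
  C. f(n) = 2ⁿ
B > C > A

Comparing growth rates:
B = n! is O(n!)
C = 2ⁿ is O(2ⁿ)
A = 5n is O(n)

Therefore, the order from fastest to slowest is: B > C > A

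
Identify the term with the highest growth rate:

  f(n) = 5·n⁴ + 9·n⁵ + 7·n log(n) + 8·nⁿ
8·nⁿ

Looking at each term:
  - 5·n⁴ is O(n⁴)
  - 9·n⁵ is O(n⁵)
  - 7·n log(n) is O(n log n)
  - 8·nⁿ is O(nⁿ)

The term 8·nⁿ (O(nⁿ)) grows fastest and dominates all others.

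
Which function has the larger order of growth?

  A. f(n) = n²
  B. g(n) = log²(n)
A

f(n) = n² is O(n²), while g(n) = log²(n) is O(log² n).
Since O(n²) grows faster than O(log² n), f(n) dominates.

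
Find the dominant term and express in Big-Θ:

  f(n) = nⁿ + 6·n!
Θ(nⁿ)

Order the terms by growth rate: 6·n! ≺ nⁿ.
The fastest-growing term nⁿ dominates as n → ∞; dropping its constant factor gives Θ(nⁿ).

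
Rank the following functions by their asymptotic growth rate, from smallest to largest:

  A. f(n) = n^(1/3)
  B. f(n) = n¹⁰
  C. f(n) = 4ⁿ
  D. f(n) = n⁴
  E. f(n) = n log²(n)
A < E < D < B < C

Comparing growth rates:
A = n^(1/3) is O(n^(1/3))
E = n log²(n) is O(n log² n)
D = n⁴ is O(n⁴)
B = n¹⁰ is O(n¹⁰)
C = 4ⁿ is O(4ⁿ)

Therefore, the order from slowest to fastest is: A < E < D < B < C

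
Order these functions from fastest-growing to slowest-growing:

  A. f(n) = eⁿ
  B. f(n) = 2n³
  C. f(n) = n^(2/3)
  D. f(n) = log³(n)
A > B > C > D

Comparing growth rates:
A = eⁿ is O(eⁿ)
B = 2n³ is O(n³)
C = n^(2/3) is O(n^(2/3))
D = log³(n) is O(log³ n)

Therefore, the order from fastest to slowest is: A > B > C > D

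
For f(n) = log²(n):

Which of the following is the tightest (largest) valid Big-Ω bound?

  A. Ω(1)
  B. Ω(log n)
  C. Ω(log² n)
C

f(n) = log²(n) is Ω(log² n).
All listed options are valid Big-Ω bounds (lower bounds),
but Ω(log² n) is the tightest (largest valid bound).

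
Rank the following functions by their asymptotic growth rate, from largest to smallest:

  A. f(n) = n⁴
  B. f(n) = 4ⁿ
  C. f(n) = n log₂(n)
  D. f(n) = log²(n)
B > A > C > D

Comparing growth rates:
B = 4ⁿ is O(4ⁿ)
A = n⁴ is O(n⁴)
C = n log₂(n) is O(n log n)
D = log²(n) is O(log² n)

Therefore, the order from fastest to slowest is: B > A > C > D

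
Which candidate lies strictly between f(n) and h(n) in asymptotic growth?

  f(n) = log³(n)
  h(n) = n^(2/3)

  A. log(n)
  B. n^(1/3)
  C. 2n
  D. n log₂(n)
B

We need g(n) with log³(n) = o(g(n)) and g(n) = o(n^(2/3)), i.e. O(log³ n) ≺ g ≺ O(n^(2/3)).
Check each option:
  A. log(n) — O(log n) does not grow strictly faster than f(n)
  B. n^(1/3) — O(n^(1/3)) is strictly between O(log³ n) and O(n^(2/3)) ✓
  C. 2n — O(n) does not grow strictly slower than h(n)
  D. n log₂(n) — O(n log n) does not grow strictly slower than h(n)

Only option B (n^(1/3)) lies strictly between.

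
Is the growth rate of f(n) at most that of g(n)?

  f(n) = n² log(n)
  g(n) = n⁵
True

f(n) = n² log(n) is O(n² log n), and g(n) = n⁵ is O(n⁵).
Since O(n² log n) ⊆ O(n⁵) (f grows no faster than g), f(n) = O(g(n)) is true.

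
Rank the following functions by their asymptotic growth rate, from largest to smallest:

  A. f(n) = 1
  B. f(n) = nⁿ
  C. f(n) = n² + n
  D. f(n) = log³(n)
B > C > D > A

Comparing growth rates:
B = nⁿ is O(nⁿ)
C = n² + n is O(n²)
D = log³(n) is O(log³ n)
A = 1 is O(1)

Therefore, the order from fastest to slowest is: B > C > D > A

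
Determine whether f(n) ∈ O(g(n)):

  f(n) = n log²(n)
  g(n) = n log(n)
False

f(n) = n log²(n) is O(n log² n), and g(n) = n log(n) is O(n log n).
Since O(n log² n) grows faster than O(n log n), f(n) = O(g(n)) is false.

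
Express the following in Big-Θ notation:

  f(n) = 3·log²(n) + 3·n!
Θ(n!)

Order the terms by growth rate: 3·log²(n) ≺ 3·n!.
The fastest-growing term 3·n! dominates as n → ∞; dropping its constant factor gives Θ(n!).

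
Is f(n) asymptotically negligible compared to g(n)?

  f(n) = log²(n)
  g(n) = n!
True

f(n) = log²(n) is O(log² n), and g(n) = n! is O(n!).
Since O(log² n) grows strictly slower than O(n!), f(n) = o(g(n)) is true.
This means lim(n→∞) f(n)/g(n) = 0.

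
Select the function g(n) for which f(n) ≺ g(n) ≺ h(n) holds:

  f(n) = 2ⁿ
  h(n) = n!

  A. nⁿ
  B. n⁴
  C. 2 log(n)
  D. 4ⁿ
D

We need g(n) with 2ⁿ = o(g(n)) and g(n) = o(n!), i.e. O(2ⁿ) ≺ g ≺ O(n!).
Check each option:
  A. nⁿ — O(nⁿ) does not grow strictly slower than h(n)
  B. n⁴ — O(n⁴) does not grow strictly faster than f(n)
  C. 2 log(n) — O(log n) does not grow strictly faster than f(n)
  D. 4ⁿ — O(4ⁿ) is strictly between O(2ⁿ) and O(n!) ✓

Only option D (4ⁿ) lies strictly between.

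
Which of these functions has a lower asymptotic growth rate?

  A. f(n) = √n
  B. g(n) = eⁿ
A

f(n) = √n is O(√n), while g(n) = eⁿ is O(eⁿ).
Since O(√n) grows slower than O(eⁿ), f(n) is dominated.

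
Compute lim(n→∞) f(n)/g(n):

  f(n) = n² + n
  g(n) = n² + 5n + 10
1

Since n² + n and n² + 5n + 10 have the same growth rate (O(n²)),
the ratio converges to a constant: 1.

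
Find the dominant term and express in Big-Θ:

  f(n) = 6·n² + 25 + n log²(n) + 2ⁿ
Θ(2ⁿ)

Order the terms by growth rate: 25 ≺ n log²(n) ≺ 6·n² ≺ 2ⁿ.
The fastest-growing term 2ⁿ dominates as n → ∞; dropping its constant factor gives Θ(2ⁿ).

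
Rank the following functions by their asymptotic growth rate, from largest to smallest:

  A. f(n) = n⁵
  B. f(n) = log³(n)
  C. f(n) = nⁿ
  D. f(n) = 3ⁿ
C > D > A > B

Comparing growth rates:
C = nⁿ is O(nⁿ)
D = 3ⁿ is O(3ⁿ)
A = n⁵ is O(n⁵)
B = log³(n) is O(log³ n)

Therefore, the order from fastest to slowest is: C > D > A > B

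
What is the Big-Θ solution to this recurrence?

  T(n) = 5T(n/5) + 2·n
Θ(n log n)

Master Theorem: a = 5, b = 5, f(n) = 2·n.
Compute the critical exponent d = log₅(5) = 1.
Compare f(n) = Θ(n) against n^d:
  k = 1 = d, so f(n) = Θ(n^d) — Case 2.
  Work is balanced across levels: T(n) = Θ(n^d log n) = Θ(n log n).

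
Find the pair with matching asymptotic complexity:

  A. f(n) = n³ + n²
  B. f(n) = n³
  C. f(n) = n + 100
A and B

Examining each function:
  A. n³ + n² is O(n³)
  B. n³ is O(n³)
  C. n + 100 is O(n)

Functions A and B both have the same complexity class.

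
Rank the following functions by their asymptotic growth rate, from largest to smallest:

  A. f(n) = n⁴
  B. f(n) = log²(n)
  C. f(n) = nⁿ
C > A > B

Comparing growth rates:
C = nⁿ is O(nⁿ)
A = n⁴ is O(n⁴)
B = log²(n) is O(log² n)

Therefore, the order from fastest to slowest is: C > A > B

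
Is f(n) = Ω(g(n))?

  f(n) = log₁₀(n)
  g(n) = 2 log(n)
True

f(n) = log₁₀(n) and g(n) = 2 log(n) are both O(log n).
Big-Ω permits equal growth rates (f ≥ c·g for some c > 0), so f(n) = Ω(g(n)) is true.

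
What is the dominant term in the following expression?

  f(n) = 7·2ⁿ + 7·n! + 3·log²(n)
7·n!

Looking at each term:
  - 7·2ⁿ is O(2ⁿ)
  - 7·n! is O(n!)
  - 3·log²(n) is O(log² n)

The term 7·n! (O(n!)) grows fastest and dominates all others.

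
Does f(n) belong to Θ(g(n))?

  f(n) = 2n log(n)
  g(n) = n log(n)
True

f(n) = 2n log(n) and g(n) = n log(n) are both O(n log n).
Since they have the same asymptotic growth rate, f(n) = Θ(g(n)) is true.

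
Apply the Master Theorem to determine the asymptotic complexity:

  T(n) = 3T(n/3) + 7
Θ(n)

Master Theorem: a = 3, b = 3, f(n) = 7.
Compute the critical exponent d = log₃(3) = 1.
Compare f(n) = Θ(1) against n^d:
  k = 0 < d = 1, so f(n) = O(n^(d-ε)) — Case 1.
  The recursion cost dominates: T(n) = Θ(n^d) = Θ(n).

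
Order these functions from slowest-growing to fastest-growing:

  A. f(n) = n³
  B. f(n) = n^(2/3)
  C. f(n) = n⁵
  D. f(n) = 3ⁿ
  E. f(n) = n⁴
B < A < E < C < D

Comparing growth rates:
B = n^(2/3) is O(n^(2/3))
A = n³ is O(n³)
E = n⁴ is O(n⁴)
C = n⁵ is O(n⁵)
D = 3ⁿ is O(3ⁿ)

Therefore, the order from slowest to fastest is: B < A < E < C < D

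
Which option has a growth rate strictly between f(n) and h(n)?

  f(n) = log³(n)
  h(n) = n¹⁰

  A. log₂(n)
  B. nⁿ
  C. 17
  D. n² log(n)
D

We need g(n) with log³(n) = o(g(n)) and g(n) = o(n¹⁰), i.e. O(log³ n) ≺ g ≺ O(n¹⁰).
Check each option:
  A. log₂(n) — O(log n) does not grow strictly faster than f(n)
  B. nⁿ — O(nⁿ) does not grow strictly slower than h(n)
  C. 17 — O(1) does not grow strictly faster than f(n)
  D. n² log(n) — O(n² log n) is strictly between O(log³ n) and O(n¹⁰) ✓

Only option D (n² log(n)) lies strictly between.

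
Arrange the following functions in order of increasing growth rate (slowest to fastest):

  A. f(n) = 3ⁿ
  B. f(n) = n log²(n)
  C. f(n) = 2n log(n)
C < B < A

Comparing growth rates:
C = 2n log(n) is O(n log n)
B = n log²(n) is O(n log² n)
A = 3ⁿ is O(3ⁿ)

Therefore, the order from slowest to fastest is: C < B < A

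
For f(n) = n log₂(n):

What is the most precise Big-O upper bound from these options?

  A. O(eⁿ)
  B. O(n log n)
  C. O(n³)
B

f(n) = n log₂(n) is O(n log n).
All listed options are valid Big-O bounds (upper bounds),
but O(n log n) is the tightest (smallest valid bound).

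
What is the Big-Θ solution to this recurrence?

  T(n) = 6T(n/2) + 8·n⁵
Θ(n⁵)

Master Theorem: a = 6, b = 2, f(n) = 8·n⁵.
Compute the critical exponent d = log₂(6) = 2.585.
Compare f(n) = Θ(n⁵) against n^d:
  k = 5 > d = 2.585, so f(n) = Ω(n^(d+ε)) — Case 3.
  Regularity: a·(n/b)^5/n^5 = a/b^5 = 6/32 < 1 ✓.
  The top-level work dominates: T(n) = Θ(f(n)) = Θ(n⁵).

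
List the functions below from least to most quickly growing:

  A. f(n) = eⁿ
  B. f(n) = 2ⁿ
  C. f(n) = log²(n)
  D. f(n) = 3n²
C < D < B < A

Comparing growth rates:
C = log²(n) is O(log² n)
D = 3n² is O(n²)
B = 2ⁿ is O(2ⁿ)
A = eⁿ is O(eⁿ)

Therefore, the order from slowest to fastest is: C < D < B < A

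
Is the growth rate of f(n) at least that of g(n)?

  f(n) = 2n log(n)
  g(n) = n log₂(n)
True

f(n) = 2n log(n) and g(n) = n log₂(n) are both O(n log n).
Big-Ω permits equal growth rates (f ≥ c·g for some c > 0), so f(n) = Ω(g(n)) is true.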